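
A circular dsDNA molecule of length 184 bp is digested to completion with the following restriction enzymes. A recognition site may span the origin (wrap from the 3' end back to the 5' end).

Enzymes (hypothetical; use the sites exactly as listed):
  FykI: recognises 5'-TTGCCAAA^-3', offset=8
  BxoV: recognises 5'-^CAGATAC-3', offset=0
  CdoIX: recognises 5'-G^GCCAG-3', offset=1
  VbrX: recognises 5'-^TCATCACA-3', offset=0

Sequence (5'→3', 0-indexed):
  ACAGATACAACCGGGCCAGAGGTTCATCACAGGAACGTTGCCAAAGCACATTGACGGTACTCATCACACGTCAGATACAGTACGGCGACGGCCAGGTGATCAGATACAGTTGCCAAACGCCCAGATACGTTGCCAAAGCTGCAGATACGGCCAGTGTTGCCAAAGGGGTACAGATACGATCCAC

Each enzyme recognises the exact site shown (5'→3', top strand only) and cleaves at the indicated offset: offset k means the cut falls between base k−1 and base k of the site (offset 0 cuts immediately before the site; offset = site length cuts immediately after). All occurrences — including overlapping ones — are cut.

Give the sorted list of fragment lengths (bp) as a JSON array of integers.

Scan for sites:
  FykI (TTGCCAAA, off=8): starts [37, 109, 129, 156] → cuts [45, 117, 137, 164]
  BxoV (CAGATAC, off=0): starts [1, 71, 100, 121, 141, 170] → cuts [1, 71, 100, 121, 141, 170]
  CdoIX (GGCCAG, off=1): starts [13, 89, 148] → cuts [14, 90, 149]
  VbrX (TCATCACA, off=0): starts [23, 60] → cuts [23, 60]

All cut coordinates (distinct, sorted): [1, 14, 23, 45, 60, 71, 90, 100, 117, 121, 137, 141, 149, 164, 170]

Fragments:
  1→14: 13 bp
  14→23: 9 bp
  23→45: 22 bp
  45→60: 15 bp
  60→71: 11 bp
  71→90: 19 bp
  90→100: 10 bp
  100→117: 17 bp
  117→121: 4 bp
  121→137: 16 bp
  137→141: 4 bp
  141→149: 8 bp
  149→164: 15 bp
  164→170: 6 bp
  170→1 (wrap): 184-170+1 = 15 bp

[4,4,6,8,9,10,11,13,15,15,15,16,17,19,22]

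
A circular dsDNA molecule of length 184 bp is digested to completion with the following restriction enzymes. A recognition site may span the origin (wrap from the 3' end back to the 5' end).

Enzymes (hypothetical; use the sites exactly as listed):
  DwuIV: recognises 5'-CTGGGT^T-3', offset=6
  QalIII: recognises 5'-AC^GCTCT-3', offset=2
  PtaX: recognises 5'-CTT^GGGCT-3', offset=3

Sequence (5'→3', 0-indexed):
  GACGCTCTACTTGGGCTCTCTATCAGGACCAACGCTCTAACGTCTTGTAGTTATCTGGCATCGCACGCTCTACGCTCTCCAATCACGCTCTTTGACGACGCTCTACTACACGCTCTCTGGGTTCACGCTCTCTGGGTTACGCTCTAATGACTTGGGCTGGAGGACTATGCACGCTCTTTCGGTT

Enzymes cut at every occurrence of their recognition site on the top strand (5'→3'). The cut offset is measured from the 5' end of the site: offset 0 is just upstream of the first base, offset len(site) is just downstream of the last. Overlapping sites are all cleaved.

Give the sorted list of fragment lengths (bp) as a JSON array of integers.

Per-enzyme occurrences:
  DwuIV (CTGGGTT, off=6): starts [116, 131] → cuts [122, 137]
  QalIII (ACGCTCT, off=2): starts [1, 31, 64, 71, 84, 97, 109, 124, 138, 170] → cuts [3, 33, 66, 73, 86, 99, 111, 126, 140, 172]
  PtaX (CTTGGGCT, off=3): starts [9, 150] → cuts [12, 153]

Pooled cuts: [3, 12, 33, 66, 73, 86, 99, 111, 122, 126, 137, 140, 153, 172]

Fragment lengths:
  3→12: 9 bp
  12→33: 21 bp
  33→66: 33 bp
  66→73: 7 bp
  73→86: 13 bp
  86→99: 13 bp
  99→111: 12 bp
  111→122: 11 bp
  122→126: 4 bp
  126→137: 11 bp
  137→140: 3 bp
  140→153: 13 bp
  153→172: 19 bp
  172→3 (wrap): 184-172+3 = 15 bp

[3,4,7,9,11,11,12,13,13,13,15,19,21,33]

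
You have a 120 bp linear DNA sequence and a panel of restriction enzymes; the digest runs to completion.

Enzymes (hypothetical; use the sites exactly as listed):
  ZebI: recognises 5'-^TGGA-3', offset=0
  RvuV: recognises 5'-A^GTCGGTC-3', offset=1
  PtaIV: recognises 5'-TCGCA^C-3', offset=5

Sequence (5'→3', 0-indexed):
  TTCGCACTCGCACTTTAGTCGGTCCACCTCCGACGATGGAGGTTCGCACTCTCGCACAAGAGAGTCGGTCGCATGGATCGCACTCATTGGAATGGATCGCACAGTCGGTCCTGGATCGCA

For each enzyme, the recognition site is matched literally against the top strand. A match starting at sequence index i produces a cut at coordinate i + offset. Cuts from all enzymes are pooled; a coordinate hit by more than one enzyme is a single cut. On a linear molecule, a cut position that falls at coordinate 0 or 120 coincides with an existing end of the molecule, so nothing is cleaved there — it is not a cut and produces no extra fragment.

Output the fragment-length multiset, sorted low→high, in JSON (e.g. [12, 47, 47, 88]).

Site scan:
  ZebI (TGGA, off=0): starts [36, 73, 87, 92, 111] → cuts [36, 73, 87, 92, 111]
  RvuV (AGTCGGTC, off=1): starts [16, 62, 102] → cuts [17, 63, 103]
  PtaIV (TCGCAC, off=5): starts [1, 7, 43, 51, 77, 96] → cuts [6, 12, 48, 56, 82, 101]

All cut coordinates (distinct, sorted): [6, 12, 17, 36, 48, 56, 63, 73, 82, 87, 92, 101, 103, 111]

Fragment lengths:
  [0,6): 6 bp
  [6,12): 6 bp
  [12,17): 5 bp
  [17,36): 19 bp
  [36,48): 12 bp
  [48,56): 8 bp
  [56,63): 7 bp
  [63,73): 10 bp
  [73,82): 9 bp
  [82,87): 5 bp
  [87,92): 5 bp
  [92,101): 9 bp
  [101,103): 2 bp
  [103,111): 8 bp
  [111,120): 9 bp

[2,5,5,5,6,6,7,8,8,9,9,9,10,12,19]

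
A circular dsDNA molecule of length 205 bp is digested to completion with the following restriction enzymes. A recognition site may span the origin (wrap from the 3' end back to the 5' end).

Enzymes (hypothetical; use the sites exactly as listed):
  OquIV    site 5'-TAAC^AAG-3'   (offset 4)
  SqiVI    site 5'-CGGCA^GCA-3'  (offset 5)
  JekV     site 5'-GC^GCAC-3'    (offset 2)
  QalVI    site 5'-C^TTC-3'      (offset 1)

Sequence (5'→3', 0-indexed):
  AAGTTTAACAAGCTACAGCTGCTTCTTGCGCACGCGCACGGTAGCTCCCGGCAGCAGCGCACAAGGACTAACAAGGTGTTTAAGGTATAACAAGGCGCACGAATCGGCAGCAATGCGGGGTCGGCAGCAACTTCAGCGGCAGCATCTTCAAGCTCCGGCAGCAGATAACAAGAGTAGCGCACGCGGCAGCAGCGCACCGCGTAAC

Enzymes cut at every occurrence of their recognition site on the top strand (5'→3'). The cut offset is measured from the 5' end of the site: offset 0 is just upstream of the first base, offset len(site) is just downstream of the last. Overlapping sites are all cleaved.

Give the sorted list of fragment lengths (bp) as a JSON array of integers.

[5,5,5,5,5,6,7,9,9,9,10,10,12,13,13,14,14,17,18,19]

Per-enzyme occurrences:
  OquIV (TAACAAG, off=4): starts [5, 68, 87, 165, 201] → cuts [0, 9, 72, 91, 169]
  SqiVI (CGGCAGCA, off=5): starts [48, 104, 121, 136, 155, 183] → cuts [53, 109, 126, 141, 160, 188]
  JekV (GCGCAC, off=2): starts [27, 33, 56, 94, 176, 191] → cuts [29, 35, 58, 96, 178, 193]
  QalVI (CTTC, off=1): starts [21, 130, 145] → cuts [22, 131, 146]

Pooled cuts: [0, 9, 22, 29, 35, 53, 58, 72, 91, 96, 109, 126, 131, 141, 146, 160, 169, 178, 188, 193]

Fragments:
  0→9: 9 bp
  9→22: 13 bp
  22→29: 7 bp
  29→35: 6 bp
  35→53: 18 bp
  53→58: 5 bp
  58→72: 14 bp
  72→91: 19 bp
  91→96: 5 bp
  96→109: 13 bp
  109→126: 17 bp
  126→131: 5 bp
  131→141: 10 bp
  141→146: 5 bp
  146→160: 14 bp
  160→169: 9 bp
  169→178: 9 bp
  178→188: 10 bp
  188→193: 5 bp
  193→0 (wrap): 205-193+0 = 12 bp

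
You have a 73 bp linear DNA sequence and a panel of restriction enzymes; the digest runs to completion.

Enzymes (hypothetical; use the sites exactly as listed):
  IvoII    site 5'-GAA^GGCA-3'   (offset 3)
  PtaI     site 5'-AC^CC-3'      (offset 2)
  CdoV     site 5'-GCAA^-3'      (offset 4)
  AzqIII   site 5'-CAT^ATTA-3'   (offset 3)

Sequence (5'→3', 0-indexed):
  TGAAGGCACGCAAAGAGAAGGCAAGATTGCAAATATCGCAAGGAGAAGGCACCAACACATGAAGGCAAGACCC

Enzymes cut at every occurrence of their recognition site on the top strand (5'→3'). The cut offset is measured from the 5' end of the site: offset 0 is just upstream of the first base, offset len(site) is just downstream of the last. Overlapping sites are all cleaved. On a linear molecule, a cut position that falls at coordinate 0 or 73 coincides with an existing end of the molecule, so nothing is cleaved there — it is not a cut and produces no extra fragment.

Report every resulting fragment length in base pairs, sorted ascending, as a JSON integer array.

Per-enzyme occurrences:
  IvoII (GAAGGCA, off=3): starts [1, 16, 44, 60] → cuts [4, 19, 47, 63]
  PtaI (ACCC, off=2): starts [69] → cuts [71]
  CdoV (GCAA, off=4): starts [9, 20, 28, 37, 64] → cuts [13, 24, 32, 41, 68]
  AzqIII (CATATTA, off=3): no sites

All cut coordinates (distinct, sorted): [4, 13, 19, 24, 32, 41, 47, 63, 68, 71]

Fragment lengths:
  [0,4): 4 bp
  [4,13): 9 bp
  [13,19): 6 bp
  [19,24): 5 bp
  [24,32): 8 bp
  [32,41): 9 bp
  [41,47): 6 bp
  [47,63): 16 bp
  [63,68): 5 bp
  [68,71): 3 bp
  [71,73): 2 bp

[2,3,4,5,5,6,6,8,9,9,16]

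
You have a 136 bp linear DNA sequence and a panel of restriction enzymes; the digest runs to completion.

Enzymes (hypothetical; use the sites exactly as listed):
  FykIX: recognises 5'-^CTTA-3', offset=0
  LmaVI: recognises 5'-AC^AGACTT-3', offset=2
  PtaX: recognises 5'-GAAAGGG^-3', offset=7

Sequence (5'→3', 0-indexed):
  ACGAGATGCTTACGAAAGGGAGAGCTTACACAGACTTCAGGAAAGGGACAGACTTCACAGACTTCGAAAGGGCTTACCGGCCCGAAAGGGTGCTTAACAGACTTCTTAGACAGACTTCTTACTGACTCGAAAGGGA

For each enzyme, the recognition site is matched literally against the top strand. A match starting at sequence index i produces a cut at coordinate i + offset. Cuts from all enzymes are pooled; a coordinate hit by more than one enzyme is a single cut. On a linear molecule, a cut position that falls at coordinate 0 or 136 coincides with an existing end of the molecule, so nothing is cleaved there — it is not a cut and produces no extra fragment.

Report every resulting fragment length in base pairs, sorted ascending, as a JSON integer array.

Scan for sites:
  FykIX (CTTA, off=0): starts [8, 24, 72, 92, 104, 117] → cuts [8, 24, 72, 92, 104, 117]
  LmaVI (ACAGACTT, off=2): starts [29, 47, 56, 96, 109] → cuts [31, 49, 58, 98, 111]
  PtaX (GAAAGGG, off=7): starts [13, 40, 65, 83, 128] → cuts [20, 47, 72, 90, 135]

All cut coordinates (distinct, sorted): [8, 20, 24, 31, 47, 49, 58, 72, 90, 92, 98, 104, 111, 117, 135]

Fragments:
  [0,8): 8 bp
  [8,20): 12 bp
  [20,24): 4 bp
  [24,31): 7 bp
  [31,47): 16 bp
  [47,49): 2 bp
  [49,58): 9 bp
  [58,72): 14 bp
  [72,90): 18 bp
  [90,92): 2 bp
  [92,98): 6 bp
  [98,104): 6 bp
  [104,111): 7 bp
  [111,117): 6 bp
  [117,135): 18 bp
  [135,136): 1 bp

[1,2,2,4,6,6,6,7,7,8,9,12,14,16,18,18]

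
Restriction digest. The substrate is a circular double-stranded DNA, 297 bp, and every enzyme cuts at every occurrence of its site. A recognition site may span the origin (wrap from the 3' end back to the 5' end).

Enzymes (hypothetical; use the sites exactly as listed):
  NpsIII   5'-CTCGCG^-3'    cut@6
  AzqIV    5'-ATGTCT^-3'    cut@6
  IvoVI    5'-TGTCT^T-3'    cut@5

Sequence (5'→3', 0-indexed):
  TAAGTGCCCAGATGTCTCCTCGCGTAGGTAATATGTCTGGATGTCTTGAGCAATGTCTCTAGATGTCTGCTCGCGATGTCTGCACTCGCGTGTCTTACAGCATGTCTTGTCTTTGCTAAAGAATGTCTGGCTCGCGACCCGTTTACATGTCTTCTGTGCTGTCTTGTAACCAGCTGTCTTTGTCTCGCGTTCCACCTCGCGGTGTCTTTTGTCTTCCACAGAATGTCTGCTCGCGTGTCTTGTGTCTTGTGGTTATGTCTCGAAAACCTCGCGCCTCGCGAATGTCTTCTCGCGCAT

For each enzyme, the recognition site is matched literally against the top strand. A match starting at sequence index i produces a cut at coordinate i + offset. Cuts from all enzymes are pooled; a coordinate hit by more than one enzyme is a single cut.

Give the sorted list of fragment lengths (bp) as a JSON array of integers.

Site scan:
  NpsIII (CTCGCG, off=6): starts [18, 69, 84, 130, 183, 195, 229, 267, 274, 288] → cuts [24, 75, 90, 136, 189, 201, 235, 273, 280, 294]
  AzqIV (ATGTCT, off=6): starts [11, 32, 40, 52, 62, 75, 101, 122, 146, 222, 254, 281] → cuts [17, 38, 46, 58, 68, 81, 107, 128, 152, 228, 260, 287]
  IvoVI (TGTCTT, off=5): starts [41, 90, 102, 107, 147, 159, 174, 202, 209, 235, 242, 282] → cuts [46, 95, 107, 112, 152, 164, 179, 207, 214, 240, 247, 287]

All cut coordinates (distinct, sorted): [17, 24, 38, 46, 58, 68, 75, 81, 90, 95, 107, 112, 128, 136, 152, 164, 179, 189, 201, 207, 214, 228, 235, 240, 247, 260, 273, 280, 287, 294]

Fragment lengths:
  17→24: 7 bp
  24→38: 14 bp
  38→46: 8 bp
  46→58: 12 bp
  58→68: 10 bp
  68→75: 7 bp
  75→81: 6 bp
  81→90: 9 bp
  90→95: 5 bp
  95→107: 12 bp
  107→112: 5 bp
  112→128: 16 bp
  128→136: 8 bp
  136→152: 16 bp
  152→164: 12 bp
  164→179: 15 bp
  179→189: 10 bp
  189→201: 12 bp
  201→207: 6 bp
  207→214: 7 bp
  214→228: 14 bp
  228→235: 7 bp
  235→240: 5 bp
  240→247: 7 bp
  247→260: 13 bp
  260→273: 13 bp
  273→280: 7 bp
  280→287: 7 bp
  287→294: 7 bp
  294→17 (wrap): 297-294+17 = 20 bp

[5,5,5,6,6,7,7,7,7,7,7,7,7,8,8,9,10,10,12,12,12,12,13,13,14,14,15,16,16,20]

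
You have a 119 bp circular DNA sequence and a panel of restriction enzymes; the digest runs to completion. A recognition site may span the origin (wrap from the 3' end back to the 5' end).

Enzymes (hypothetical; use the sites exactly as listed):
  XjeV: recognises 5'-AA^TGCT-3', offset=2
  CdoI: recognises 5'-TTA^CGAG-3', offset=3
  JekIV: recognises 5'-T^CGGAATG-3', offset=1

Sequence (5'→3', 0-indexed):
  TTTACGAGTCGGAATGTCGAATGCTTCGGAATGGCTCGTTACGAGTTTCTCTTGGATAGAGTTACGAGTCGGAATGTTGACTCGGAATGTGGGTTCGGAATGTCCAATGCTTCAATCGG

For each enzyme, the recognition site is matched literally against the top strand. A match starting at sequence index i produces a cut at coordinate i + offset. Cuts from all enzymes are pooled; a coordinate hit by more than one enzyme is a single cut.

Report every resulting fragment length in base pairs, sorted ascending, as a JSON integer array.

Site scan:
  XjeV (AATGCT, off=2): starts [19, 105] → cuts [21, 107]
  CdoI (TTACGAG, off=3): starts [1, 38, 61] → cuts [4, 41, 64]
  JekIV (TCGGAATG, off=1): starts [8, 25, 68, 81, 94] → cuts [9, 26, 69, 82, 95]

Pooled cuts: [4, 9, 21, 26, 41, 64, 69, 82, 95, 107]

Fragment lengths:
  4→9: 5 bp
  9→21: 12 bp
  21→26: 5 bp
  26→41: 15 bp
  41→64: 23 bp
  64→69: 5 bp
  69→82: 13 bp
  82→95: 13 bp
  95→107: 12 bp
  107→4 (wrap): 119-107+4 = 16 bp

[5,5,5,12,12,13,13,15,16,23]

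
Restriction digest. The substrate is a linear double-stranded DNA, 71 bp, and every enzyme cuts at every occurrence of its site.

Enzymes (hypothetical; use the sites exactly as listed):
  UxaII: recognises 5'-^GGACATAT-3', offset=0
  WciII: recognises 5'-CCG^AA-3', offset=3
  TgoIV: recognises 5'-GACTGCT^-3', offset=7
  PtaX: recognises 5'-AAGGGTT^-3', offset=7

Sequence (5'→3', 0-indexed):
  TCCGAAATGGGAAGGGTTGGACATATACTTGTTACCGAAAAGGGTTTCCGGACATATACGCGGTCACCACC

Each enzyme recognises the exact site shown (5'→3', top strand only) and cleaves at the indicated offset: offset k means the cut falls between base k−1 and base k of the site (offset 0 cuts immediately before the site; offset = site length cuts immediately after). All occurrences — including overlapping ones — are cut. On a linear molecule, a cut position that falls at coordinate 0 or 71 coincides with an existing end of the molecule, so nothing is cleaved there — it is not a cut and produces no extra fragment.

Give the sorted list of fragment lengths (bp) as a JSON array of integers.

[3,4,9,14,19,22]

Site scan:
  UxaII GGACATAT/0: at [18, 49] ⇒ [18, 49]
  WciII CCGAA/3: at [1, 34] ⇒ [4, 37]
  TgoIV (GACTGCT, off=7): no sites
  PtaX AAGGGTT/7: at [11, 39] ⇒ [18, 46]

Pooled cuts: [4, 18, 37, 46, 49]

Fragment lengths:
  [0,4): 4 bp
  [4,18): 14 bp
  [18,37): 19 bp
  [37,46): 9 bp
  [46,49): 3 bp
  [49,71): 22 bp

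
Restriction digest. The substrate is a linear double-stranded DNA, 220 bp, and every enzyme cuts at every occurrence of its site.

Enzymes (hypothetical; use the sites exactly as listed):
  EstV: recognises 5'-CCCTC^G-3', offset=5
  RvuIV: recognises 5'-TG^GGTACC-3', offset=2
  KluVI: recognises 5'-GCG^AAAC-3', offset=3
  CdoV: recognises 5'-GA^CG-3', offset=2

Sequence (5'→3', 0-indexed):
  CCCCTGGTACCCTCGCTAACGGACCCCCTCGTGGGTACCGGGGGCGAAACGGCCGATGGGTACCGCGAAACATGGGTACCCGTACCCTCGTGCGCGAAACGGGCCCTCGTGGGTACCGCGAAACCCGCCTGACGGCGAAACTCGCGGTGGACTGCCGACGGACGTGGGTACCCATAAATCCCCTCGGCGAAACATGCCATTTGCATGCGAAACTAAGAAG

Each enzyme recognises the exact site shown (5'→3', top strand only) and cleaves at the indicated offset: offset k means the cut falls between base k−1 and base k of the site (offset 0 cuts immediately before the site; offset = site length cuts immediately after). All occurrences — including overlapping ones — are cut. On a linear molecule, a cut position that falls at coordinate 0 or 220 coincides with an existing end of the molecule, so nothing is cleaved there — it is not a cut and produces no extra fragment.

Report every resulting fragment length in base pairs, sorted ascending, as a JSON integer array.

[3,3,4,4,4,5,7,7,9,9,11,12,12,12,13,14,15,16,19,20,21]

Scan for sites:
  EstV CCCTCG/5: at [9, 25, 84, 103, 180] ⇒ [14, 30, 89, 108, 185]
  RvuIV TGGGTACC/2: at [31, 56, 72, 109, 164] ⇒ [33, 58, 74, 111, 166]
  KluVI GCGAAAC/3: at [43, 64, 93, 117, 134, 186, 206] ⇒ [46, 67, 96, 120, 137, 189, 209]
  CdoV GACG/2: at [130, 156, 160] ⇒ [132, 158, 162]

Pooled cuts: [14, 30, 33, 46, 58, 67, 74, 89, 96, 108, 111, 120, 132, 137, 158, 162, 166, 185, 189, 209]

Fragment lengths:
  [0,14): 14 bp
  [14,30): 16 bp
  [30,33): 3 bp
  [33,46): 13 bp
  [46,58): 12 bp
  [58,67): 9 bp
  [67,74): 7 bp
  [74,89): 15 bp
  [89,96): 7 bp
  [96,108): 12 bp
  [108,111): 3 bp
  [111,120): 9 bp
  [120,132): 12 bp
  [132,137): 5 bp
  [137,158): 21 bp
  [158,162): 4 bp
  [162,166): 4 bp
  [166,185): 19 bp
  [185,189): 4 bp
  [189,209): 20 bp
  [209,220): 11 bp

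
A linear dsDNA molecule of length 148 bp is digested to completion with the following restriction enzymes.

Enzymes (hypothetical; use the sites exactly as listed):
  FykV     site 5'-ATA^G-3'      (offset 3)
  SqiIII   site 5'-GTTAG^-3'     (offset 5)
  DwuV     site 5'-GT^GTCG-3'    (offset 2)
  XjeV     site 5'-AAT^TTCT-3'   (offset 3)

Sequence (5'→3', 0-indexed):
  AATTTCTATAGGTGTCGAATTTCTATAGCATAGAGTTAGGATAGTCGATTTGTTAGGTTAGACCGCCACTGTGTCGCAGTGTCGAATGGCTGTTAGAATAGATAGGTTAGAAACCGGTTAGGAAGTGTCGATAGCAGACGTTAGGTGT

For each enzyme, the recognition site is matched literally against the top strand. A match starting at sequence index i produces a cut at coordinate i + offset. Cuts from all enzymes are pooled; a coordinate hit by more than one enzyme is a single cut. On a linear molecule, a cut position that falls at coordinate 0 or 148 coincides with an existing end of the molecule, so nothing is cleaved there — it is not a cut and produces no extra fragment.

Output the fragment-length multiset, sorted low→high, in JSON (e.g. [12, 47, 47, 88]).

[3,3,4,4,4,4,5,5,5,6,7,7,7,7,7,8,11,11,11,13,16]

Site scan:
  FykV (ATAG, off=3): starts [7, 24, 29, 40, 97, 101, 130] → cuts [10, 27, 32, 43, 100, 104, 133]
  SqiIII (GTTAG, off=5): starts [34, 51, 56, 91, 105, 116, 139] → cuts [39, 56, 61, 96, 110, 121, 144]
  DwuV (GTGTCG, off=2): starts [11, 70, 78, 124] → cuts [13, 72, 80, 126]
  XjeV (AATTTCT, off=3): starts [0, 17] → cuts [3, 20]

Pooled cuts: [3, 10, 13, 20, 27, 32, 39, 43, 56, 61, 72, 80, 96, 100, 104, 110, 121, 126, 133, 144]

Fragments:
  [0,3): 3 bp
  [3,10): 7 bp
  [10,13): 3 bp
  [13,20): 7 bp
  [20,27): 7 bp
  [27,32): 5 bp
  [32,39): 7 bp
  [39,43): 4 bp
  [43,56): 13 bp
  [56,61): 5 bp
  [61,72): 11 bp
  [72,80): 8 bp
  [80,96): 16 bp
  [96,100): 4 bp
  [100,104): 4 bp
  [104,110): 6 bp
  [110,121): 11 bp
  [121,126): 5 bp
  [126,133): 7 bp
  [133,144): 11 bp
  [144,148): 4 bp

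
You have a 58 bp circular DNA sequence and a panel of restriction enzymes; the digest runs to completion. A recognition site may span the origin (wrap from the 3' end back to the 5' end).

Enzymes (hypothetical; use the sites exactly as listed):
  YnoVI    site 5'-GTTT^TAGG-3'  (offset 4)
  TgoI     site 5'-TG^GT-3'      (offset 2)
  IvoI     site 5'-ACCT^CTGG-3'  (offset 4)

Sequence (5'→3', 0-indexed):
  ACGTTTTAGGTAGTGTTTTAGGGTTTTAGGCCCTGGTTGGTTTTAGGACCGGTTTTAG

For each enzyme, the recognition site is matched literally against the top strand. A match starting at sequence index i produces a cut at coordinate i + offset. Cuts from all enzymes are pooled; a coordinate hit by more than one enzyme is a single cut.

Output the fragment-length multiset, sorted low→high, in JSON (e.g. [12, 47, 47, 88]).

[4,4,8,9,12,21]

Scan for sites:
  YnoVI (GTTTTAGG, off=4): starts [2, 14, 22, 39] → cuts [6, 18, 26, 43]
  TgoI (TGGT, off=2): starts [33, 37] → cuts [35, 39]
  IvoI (ACCTCTGG, off=4): no sites

All cut coordinates (distinct, sorted): [6, 18, 26, 35, 39, 43]

Fragment lengths:
  6→18: 12 bp
  18→26: 8 bp
  26→35: 9 bp
  35→39: 4 bp
  39→43: 4 bp
  43→6 (wrap): 58-43+6 = 21 bp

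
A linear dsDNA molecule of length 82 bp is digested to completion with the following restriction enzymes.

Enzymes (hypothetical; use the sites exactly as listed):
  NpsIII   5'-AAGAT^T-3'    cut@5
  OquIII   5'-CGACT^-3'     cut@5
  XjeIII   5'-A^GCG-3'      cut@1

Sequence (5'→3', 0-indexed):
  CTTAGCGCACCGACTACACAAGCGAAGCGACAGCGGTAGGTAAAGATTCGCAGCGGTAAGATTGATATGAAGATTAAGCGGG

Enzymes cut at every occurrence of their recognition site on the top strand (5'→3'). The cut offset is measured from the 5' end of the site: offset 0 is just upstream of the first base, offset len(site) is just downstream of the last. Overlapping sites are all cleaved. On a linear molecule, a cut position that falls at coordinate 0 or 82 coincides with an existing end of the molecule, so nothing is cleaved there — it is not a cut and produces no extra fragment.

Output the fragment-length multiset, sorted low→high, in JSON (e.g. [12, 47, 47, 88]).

[3,4,5,5,5,6,6,10,11,12,15]

Per-enzyme occurrences:
  NpsIII (AAGATT, off=5): starts [42, 57, 69] → cuts [47, 62, 74]
  OquIII (CGACT, off=5): starts [10] → cuts [15]
  XjeIII (AGCG, off=1): starts [3, 20, 25, 31, 51, 76] → cuts [4, 21, 26, 32, 52, 77]

Pooled cuts: [4, 15, 21, 26, 32, 47, 52, 62, 74, 77]

Fragment lengths:
  [0,4): 4 bp
  [4,15): 11 bp
  [15,21): 6 bp
  [21,26): 5 bp
  [26,32): 6 bp
  [32,47): 15 bp
  [47,52): 5 bp
  [52,62): 10 bp
  [62,74): 12 bp
  [74,77): 3 bp
  [77,82): 5 bp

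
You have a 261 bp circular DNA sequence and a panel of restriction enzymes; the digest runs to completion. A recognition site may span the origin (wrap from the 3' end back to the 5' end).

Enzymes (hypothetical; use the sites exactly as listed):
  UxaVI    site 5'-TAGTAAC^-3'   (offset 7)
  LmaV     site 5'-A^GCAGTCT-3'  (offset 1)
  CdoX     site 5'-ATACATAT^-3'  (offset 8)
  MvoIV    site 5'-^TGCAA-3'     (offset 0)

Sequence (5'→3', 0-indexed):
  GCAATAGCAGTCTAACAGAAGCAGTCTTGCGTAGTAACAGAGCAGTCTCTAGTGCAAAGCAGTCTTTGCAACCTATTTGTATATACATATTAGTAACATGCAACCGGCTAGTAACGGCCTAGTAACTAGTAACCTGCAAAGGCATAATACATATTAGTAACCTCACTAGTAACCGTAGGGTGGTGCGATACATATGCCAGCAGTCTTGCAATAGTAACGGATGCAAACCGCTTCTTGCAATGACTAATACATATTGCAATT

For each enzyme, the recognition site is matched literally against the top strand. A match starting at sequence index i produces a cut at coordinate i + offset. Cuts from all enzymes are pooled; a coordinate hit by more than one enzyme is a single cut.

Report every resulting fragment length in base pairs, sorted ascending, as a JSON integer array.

[1,1,3,3,4,6,6,7,7,7,7,7,8,11,11,12,12,14,14,17,18,19,20,22,24]

Scan for sites:
  UxaVI (TAGTAAC, off=7): starts [31, 90, 108, 119, 126, 154, 166, 211] → cuts [38, 97, 115, 126, 133, 161, 173, 218]
  LmaV (AGCAGTCT, off=1): starts [5, 19, 40, 57, 198] → cuts [6, 20, 41, 58, 199]
  CdoX (ATACATAT, off=8): starts [82, 146, 187, 246] → cuts [90, 154, 195, 254]
  MvoIV (TGCAA, off=0): starts [52, 66, 98, 134, 206, 221, 235, 254, 260] → cuts [52, 66, 98, 134, 206, 221, 235, 254, 260]

All cut coordinates (distinct, sorted): [6, 20, 38, 41, 52, 58, 66, 90, 97, 98, 115, 126, 133, 134, 154, 161, 173, 195, 199, 206, 218, 221, 235, 254, 260]

Fragments:
  6→20: 14 bp
  20→38: 18 bp
  38→41: 3 bp
  41→52: 11 bp
  52→58: 6 bp
  58→66: 8 bp
  66→90: 24 bp
  90→97: 7 bp
  97→98: 1 bp
  98→115: 17 bp
  115→126: 11 bp
  126→133: 7 bp
  133→134: 1 bp
  134→154: 20 bp
  154→161: 7 bp
  161→173: 12 bp
  173→195: 22 bp
  195→199: 4 bp
  199→206: 7 bp
  206→218: 12 bp
  218→221: 3 bp
  221→235: 14 bp
  235→254: 19 bp
  254→260: 6 bp
  260→6 (wrap): 261-260+6 = 7 bp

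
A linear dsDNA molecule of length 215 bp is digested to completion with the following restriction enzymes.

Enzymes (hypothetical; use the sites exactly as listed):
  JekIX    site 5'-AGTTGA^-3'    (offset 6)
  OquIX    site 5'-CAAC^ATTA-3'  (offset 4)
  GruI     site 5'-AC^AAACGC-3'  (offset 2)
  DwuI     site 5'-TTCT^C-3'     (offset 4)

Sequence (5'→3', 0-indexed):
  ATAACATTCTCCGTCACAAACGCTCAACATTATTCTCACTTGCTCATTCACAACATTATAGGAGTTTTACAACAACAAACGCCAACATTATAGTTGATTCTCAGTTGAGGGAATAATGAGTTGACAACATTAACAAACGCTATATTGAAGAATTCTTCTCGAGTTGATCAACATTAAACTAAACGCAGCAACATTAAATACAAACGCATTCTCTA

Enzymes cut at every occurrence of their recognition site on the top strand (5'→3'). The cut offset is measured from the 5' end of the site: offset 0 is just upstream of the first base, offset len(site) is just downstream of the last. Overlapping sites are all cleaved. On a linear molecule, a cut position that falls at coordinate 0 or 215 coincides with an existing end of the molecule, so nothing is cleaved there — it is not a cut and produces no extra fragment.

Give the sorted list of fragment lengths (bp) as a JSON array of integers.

Per-enzyme occurrences:
  JekIX (AGTTGA, off=6): starts [91, 102, 118, 161] → cuts [97, 108, 124, 167]
  OquIX (CAACATTA, off=4): starts [24, 50, 82, 124, 168, 188] → cuts [28, 54, 86, 128, 172, 192]
  GruI (ACAAACGC, off=2): starts [15, 74, 132, 199] → cuts [17, 76, 134, 201]
  DwuI (TTCTC, off=4): starts [6, 32, 97, 155, 208] → cuts [10, 36, 101, 159, 212]

All cut coordinates (distinct, sorted): [10, 17, 28, 36, 54, 76, 86, 97, 101, 108, 124, 128, 134, 159, 167, 172, 192, 201, 212]

Fragments:
  [0,10): 10 bp
  [10,17): 7 bp
  [17,28): 11 bp
  [28,36): 8 bp
  [36,54): 18 bp
  [54,76): 22 bp
  [76,86): 10 bp
  [86,97): 11 bp
  [97,101): 4 bp
  [101,108): 7 bp
  [108,124): 16 bp
  [124,128): 4 bp
  [128,134): 6 bp
  [134,159): 25 bp
  [159,167): 8 bp
  [167,172): 5 bp
  [172,192): 20 bp
  [192,201): 9 bp
  [201,212): 11 bp
  [212,215): 3 bp

[3,4,4,5,6,7,7,8,8,9,10,10,11,11,11,16,18,20,22,25]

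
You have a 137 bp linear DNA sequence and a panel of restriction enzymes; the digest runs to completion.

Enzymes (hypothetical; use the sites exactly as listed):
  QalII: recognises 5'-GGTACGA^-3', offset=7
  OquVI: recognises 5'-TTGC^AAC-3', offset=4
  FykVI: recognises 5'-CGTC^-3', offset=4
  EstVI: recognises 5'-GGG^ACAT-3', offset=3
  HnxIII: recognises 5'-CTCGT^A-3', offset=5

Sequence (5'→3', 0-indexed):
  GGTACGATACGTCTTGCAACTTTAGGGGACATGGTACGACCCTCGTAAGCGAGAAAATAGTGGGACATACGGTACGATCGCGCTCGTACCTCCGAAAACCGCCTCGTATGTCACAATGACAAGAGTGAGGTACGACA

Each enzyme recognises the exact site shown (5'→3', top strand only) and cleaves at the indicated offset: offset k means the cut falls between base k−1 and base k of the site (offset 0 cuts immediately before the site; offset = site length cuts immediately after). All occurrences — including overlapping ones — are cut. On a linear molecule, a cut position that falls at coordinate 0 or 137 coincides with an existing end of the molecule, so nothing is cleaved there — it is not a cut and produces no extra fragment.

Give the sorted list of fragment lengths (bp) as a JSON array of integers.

Scan for sites:
  QalII GGTACGA/7: at [0, 32, 70, 128] ⇒ [7, 39, 77, 135]
  OquVI TTGCAAC/4: at [13] ⇒ [17]
  FykVI CGTC/4: at [9] ⇒ [13]
  EstVI GGGACAT/3: at [25, 61] ⇒ [28, 64]
  HnxIII CTCGTA/5: at [41, 82, 102] ⇒ [46, 87, 107]

Pooled cuts: [7, 13, 17, 28, 39, 46, 64, 77, 87, 107, 135]

Fragments:
  [0,7): 7 bp
  [7,13): 6 bp
  [13,17): 4 bp
  [17,28): 11 bp
  [28,39): 11 bp
  [39,46): 7 bp
  [46,64): 18 bp
  [64,77): 13 bp
  [77,87): 10 bp
  [87,107): 20 bp
  [107,135): 28 bp
  [135,137): 2 bp

[2,4,6,7,7,10,11,11,13,18,20,28]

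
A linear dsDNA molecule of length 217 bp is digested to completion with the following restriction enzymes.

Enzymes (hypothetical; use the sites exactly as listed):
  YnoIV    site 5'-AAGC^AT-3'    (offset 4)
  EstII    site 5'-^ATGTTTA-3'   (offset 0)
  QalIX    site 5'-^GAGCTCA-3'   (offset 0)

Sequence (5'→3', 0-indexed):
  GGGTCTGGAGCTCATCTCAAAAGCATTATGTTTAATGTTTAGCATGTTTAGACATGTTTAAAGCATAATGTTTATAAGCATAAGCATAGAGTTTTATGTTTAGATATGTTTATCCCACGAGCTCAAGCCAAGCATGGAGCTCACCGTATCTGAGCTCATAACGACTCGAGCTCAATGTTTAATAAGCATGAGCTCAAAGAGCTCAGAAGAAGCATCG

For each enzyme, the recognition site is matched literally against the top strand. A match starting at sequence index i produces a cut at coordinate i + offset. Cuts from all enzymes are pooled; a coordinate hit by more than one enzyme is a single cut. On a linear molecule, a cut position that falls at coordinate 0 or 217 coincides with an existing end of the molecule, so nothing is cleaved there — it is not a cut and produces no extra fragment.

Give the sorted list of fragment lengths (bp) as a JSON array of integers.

[2,3,3,3,4,6,7,7,7,9,9,10,10,10,11,12,13,13,15,15,15,16,17]

Per-enzyme occurrences:
  YnoIV AAGCAT/4: at [20, 60, 75, 81, 129, 183, 209] ⇒ [24, 64, 79, 85, 133, 187, 213]
  EstII ATGTTTA/0: at [27, 34, 43, 53, 67, 95, 105, 174] ⇒ [27, 34, 43, 53, 67, 95, 105, 174]
  QalIX GAGCTCA/0: at [7, 118, 136, 151, 167, 189, 198] ⇒ [7, 118, 136, 151, 167, 189, 198]

Pooled cuts: [7, 24, 27, 34, 43, 53, 64, 67, 79, 85, 95, 105, 118, 133, 136, 151, 167, 174, 187, 189, 198, 213]

Fragments:
  [0,7): 7 bp
  [7,24): 17 bp
  [24,27): 3 bp
  [27,34): 7 bp
  [34,43): 9 bp
  [43,53): 10 bp
  [53,64): 11 bp
  [64,67): 3 bp
  [67,79): 12 bp
  [79,85): 6 bp
  [85,95): 10 bp
  [95,105): 10 bp
  [105,118): 13 bp
  [118,133): 15 bp
  [133,136): 3 bp
  [136,151): 15 bp
  [151,167): 16 bp
  [167,174): 7 bp
  [174,187): 13 bp
  [187,189): 2 bp
  [189,198): 9 bp
  [198,213): 15 bp
  [213,217): 4 bp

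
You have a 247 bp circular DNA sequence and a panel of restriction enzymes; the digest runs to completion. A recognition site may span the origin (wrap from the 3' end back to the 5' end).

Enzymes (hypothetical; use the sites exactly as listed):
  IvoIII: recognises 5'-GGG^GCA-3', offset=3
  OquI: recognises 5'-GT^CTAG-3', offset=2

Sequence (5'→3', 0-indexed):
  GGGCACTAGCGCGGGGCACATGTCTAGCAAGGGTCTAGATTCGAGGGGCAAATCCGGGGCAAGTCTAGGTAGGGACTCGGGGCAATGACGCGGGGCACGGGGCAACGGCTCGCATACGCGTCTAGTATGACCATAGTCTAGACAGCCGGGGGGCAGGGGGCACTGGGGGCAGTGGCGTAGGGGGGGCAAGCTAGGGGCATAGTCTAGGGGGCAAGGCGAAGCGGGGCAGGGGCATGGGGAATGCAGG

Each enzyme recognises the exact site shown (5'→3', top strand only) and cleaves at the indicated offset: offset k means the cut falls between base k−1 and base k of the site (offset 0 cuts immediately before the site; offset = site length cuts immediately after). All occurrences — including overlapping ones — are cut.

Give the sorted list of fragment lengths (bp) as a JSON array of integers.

[6,6,7,7,7,7,8,9,11,11,11,13,13,13,15,15,16,17,17,18,20]

Per-enzyme occurrences:
  IvoIII GGGGCA/3: at [12, 44, 55, 78, 91, 98, 149, 156, 165, 182, 193, 207, 222, 228, 246] ⇒ [2, 15, 47, 58, 81, 94, 101, 152, 159, 168, 185, 196, 210, 225, 231]
  OquI GTCTAG/2: at [21, 32, 62, 119, 135, 201] ⇒ [23, 34, 64, 121, 137, 203]

All cut coordinates (distinct, sorted): [2, 15, 23, 34, 47, 58, 64, 81, 94, 101, 121, 137, 152, 159, 168, 185, 196, 203, 210, 225, 231]

Fragments:
  2→15: 13 bp
  15→23: 8 bp
  23→34: 11 bp
  34→47: 13 bp
  47→58: 11 bp
  58→64: 6 bp
  64→81: 17 bp
  81→94: 13 bp
  94→101: 7 bp
  101→121: 20 bp
  121→137: 16 bp
  137→152: 15 bp
  152→159: 7 bp
  159→168: 9 bp
  168→185: 17 bp
  185→196: 11 bp
  196→203: 7 bp
  203→210: 7 bp
  210→225: 15 bp
  225→231: 6 bp
  231→2 (wrap): 247-231+2 = 18 bp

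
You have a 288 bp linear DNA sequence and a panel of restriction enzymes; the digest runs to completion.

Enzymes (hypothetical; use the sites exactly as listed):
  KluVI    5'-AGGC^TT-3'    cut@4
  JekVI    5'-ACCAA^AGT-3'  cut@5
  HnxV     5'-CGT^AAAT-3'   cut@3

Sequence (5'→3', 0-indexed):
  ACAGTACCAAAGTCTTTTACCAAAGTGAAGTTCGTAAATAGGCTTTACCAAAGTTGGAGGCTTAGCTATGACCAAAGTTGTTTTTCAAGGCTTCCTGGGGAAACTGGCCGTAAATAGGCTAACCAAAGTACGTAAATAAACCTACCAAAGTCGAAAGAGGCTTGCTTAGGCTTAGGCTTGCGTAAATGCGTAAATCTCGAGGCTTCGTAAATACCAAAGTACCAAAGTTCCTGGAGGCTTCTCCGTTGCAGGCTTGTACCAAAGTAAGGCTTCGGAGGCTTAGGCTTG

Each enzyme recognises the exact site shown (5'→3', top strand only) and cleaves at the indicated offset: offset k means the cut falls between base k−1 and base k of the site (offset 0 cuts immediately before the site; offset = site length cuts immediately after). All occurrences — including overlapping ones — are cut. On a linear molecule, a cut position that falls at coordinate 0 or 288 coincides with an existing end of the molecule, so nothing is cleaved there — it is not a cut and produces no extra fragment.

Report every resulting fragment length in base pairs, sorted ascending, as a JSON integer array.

Per-enzyme occurrences:
  KluVI AGGCTT/4: at [39, 57, 87, 157, 167, 173, 199, 234, 249, 266, 275, 281] ⇒ [43, 61, 91, 161, 171, 177, 203, 238, 253, 270, 279, 285]
  JekVI ACCAAAGT/5: at [5, 18, 46, 70, 121, 143, 212, 220, 257] ⇒ [10, 23, 51, 75, 126, 148, 217, 225, 262]
  HnxV CGTAAAT/3: at [32, 108, 130, 180, 188, 205] ⇒ [35, 111, 133, 183, 191, 208]

All cut coordinates (distinct, sorted): [10, 23, 35, 43, 51, 61, 75, 91, 111, 126, 133, 148, 161, 171, 177, 183, 191, 203, 208, 217, 225, 238, 253, 262, 270, 279, 285]

Fragment lengths:
  [0,10): 10 bp
  [10,23): 13 bp
  [23,35): 12 bp
  [35,43): 8 bp
  [43,51): 8 bp
  [51,61): 10 bp
  [61,75): 14 bp
  [75,91): 16 bp
  [91,111): 20 bp
  [111,126): 15 bp
  [126,133): 7 bp
  [133,148): 15 bp
  [148,161): 13 bp
  [161,171): 10 bp
  [171,177): 6 bp
  [177,183): 6 bp
  [183,191): 8 bp
  [191,203): 12 bp
  [203,208): 5 bp
  [208,217): 9 bp
  [217,225): 8 bp
  [225,238): 13 bp
  [238,253): 15 bp
  [253,262): 9 bp
  [262,270): 8 bp
  [270,279): 9 bp
  [279,285): 6 bp
  [285,288): 3 bp

[3,5,6,6,6,7,8,8,8,8,8,9,9,9,10,10,10,12,12,13,13,13,14,15,15,15,16,20]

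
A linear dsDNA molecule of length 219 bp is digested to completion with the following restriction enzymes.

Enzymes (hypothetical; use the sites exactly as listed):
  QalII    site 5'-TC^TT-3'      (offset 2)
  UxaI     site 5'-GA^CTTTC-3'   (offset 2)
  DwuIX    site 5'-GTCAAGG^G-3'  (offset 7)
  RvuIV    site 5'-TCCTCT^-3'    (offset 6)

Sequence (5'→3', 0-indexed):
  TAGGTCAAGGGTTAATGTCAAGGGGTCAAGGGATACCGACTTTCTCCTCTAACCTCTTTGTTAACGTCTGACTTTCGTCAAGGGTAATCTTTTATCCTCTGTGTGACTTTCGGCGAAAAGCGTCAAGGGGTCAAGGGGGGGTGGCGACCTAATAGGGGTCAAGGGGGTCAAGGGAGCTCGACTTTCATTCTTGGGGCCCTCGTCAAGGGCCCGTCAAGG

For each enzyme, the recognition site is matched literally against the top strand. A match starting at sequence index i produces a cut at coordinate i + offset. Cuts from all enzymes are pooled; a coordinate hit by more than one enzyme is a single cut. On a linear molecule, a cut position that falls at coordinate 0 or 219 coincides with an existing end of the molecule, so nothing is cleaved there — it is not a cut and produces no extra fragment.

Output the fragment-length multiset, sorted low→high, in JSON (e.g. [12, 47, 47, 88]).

Site scan:
  QalII (TCTT, off=2): starts [54, 87, 188] → cuts [56, 89, 190]
  UxaI (GACTTTC, off=2): starts [37, 69, 104, 179] → cuts [39, 71, 106, 181]
  DwuIX (GTCAAGGG, off=7): starts [3, 16, 24, 76, 121, 129, 157, 166, 201] → cuts [10, 23, 31, 83, 128, 136, 164, 173, 208]
  RvuIV (TCCTCT, off=6): starts [44, 94] → cuts [50, 100]

All cut coordinates (distinct, sorted): [10, 23, 31, 39, 50, 56, 71, 83, 89, 100, 106, 128, 136, 164, 173, 181, 190, 208]

Fragments:
  [0,10): 10 bp
  [10,23): 13 bp
  [23,31): 8 bp
  [31,39): 8 bp
  [39,50): 11 bp
  [50,56): 6 bp
  [56,71): 15 bp
  [71,83): 12 bp
  [83,89): 6 bp
  [89,100): 11 bp
  [100,106): 6 bp
  [106,128): 22 bp
  [128,136): 8 bp
  [136,164): 28 bp
  [164,173): 9 bp
  [173,181): 8 bp
  [181,190): 9 bp
  [190,208): 18 bp
  [208,219): 11 bp

[6,6,6,8,8,8,8,9,9,10,11,11,11,12,13,15,18,22,28]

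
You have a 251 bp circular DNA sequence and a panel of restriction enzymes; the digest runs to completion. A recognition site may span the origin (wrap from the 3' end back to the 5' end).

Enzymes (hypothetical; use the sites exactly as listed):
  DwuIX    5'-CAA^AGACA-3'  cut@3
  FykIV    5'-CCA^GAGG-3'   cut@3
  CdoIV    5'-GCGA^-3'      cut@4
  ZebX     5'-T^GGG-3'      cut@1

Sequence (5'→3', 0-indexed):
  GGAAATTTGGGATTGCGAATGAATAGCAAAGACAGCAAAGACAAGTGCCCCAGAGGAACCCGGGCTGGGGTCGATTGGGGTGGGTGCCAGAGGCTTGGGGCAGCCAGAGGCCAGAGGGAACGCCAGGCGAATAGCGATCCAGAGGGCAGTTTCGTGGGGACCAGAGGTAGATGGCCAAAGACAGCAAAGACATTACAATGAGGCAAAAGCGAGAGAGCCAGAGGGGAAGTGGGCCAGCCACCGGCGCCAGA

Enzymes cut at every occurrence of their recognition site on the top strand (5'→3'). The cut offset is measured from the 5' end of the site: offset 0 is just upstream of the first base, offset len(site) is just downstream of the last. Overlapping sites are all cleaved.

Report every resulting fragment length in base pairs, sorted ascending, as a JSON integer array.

[4,5,7,7,7,8,8,8,9,9,10,10,10,10,10,11,14,14,14,15,17,19,25]

Per-enzyme occurrences:
  DwuIX (CAAAGACA, off=3): starts [26, 35, 175, 184] → cuts [29, 38, 178, 187]
  FykIV (CCAGAGG, off=3): starts [49, 86, 103, 110, 138, 160, 217, 246] → cuts [52, 89, 106, 113, 141, 163, 220, 249]
  CdoIV (GCGA, off=4): starts [14, 126, 133, 208] → cuts [18, 130, 137, 212]
  ZebX (TGGG, off=1): starts [7, 65, 75, 80, 95, 154, 229] → cuts [8, 66, 76, 81, 96, 155, 230]

Pooled cuts: [8, 18, 29, 38, 52, 66, 76, 81, 89, 96, 106, 113, 130, 137, 141, 155, 163, 178, 187, 212, 220, 230, 249]

Fragments:
  8→18: 10 bp
  18→29: 11 bp
  29→38: 9 bp
  38→52: 14 bp
  52→66: 14 bp
  66→76: 10 bp
  76→81: 5 bp
  81→89: 8 bp
  89→96: 7 bp
  96→106: 10 bp
  106→113: 7 bp
  113→130: 17 bp
  130→137: 7 bp
  137→141: 4 bp
  141→155: 14 bp
  155→163: 8 bp
  163→178: 15 bp
  178→187: 9 bp
  187→212: 25 bp
  212→220: 8 bp
  220→230: 10 bp
  230→249: 19 bp
  249→8 (wrap): 251-249+8 = 10 bp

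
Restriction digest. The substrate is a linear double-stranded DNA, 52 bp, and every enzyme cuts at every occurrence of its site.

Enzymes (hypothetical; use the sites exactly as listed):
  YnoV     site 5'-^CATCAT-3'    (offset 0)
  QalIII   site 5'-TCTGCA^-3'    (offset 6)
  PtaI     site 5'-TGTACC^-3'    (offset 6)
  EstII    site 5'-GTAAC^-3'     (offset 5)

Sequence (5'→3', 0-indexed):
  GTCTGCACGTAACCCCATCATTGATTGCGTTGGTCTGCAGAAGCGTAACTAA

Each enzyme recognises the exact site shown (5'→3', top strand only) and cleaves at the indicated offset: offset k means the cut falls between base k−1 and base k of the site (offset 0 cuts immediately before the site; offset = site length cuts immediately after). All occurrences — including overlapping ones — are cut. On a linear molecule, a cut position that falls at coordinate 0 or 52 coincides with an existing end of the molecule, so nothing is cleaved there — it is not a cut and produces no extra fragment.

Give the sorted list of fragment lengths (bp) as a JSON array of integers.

[2,3,6,7,10,24]

Scan for sites:
  YnoV CATCAT/0: at [15] ⇒ [15]
  QalIII TCTGCA/6: at [1, 33] ⇒ [7, 39]
  PtaI (TGTACC, off=6): no sites
  EstII GTAAC/5: at [8, 44] ⇒ [13, 49]

All cut coordinates (distinct, sorted): [7, 13, 15, 39, 49]

Fragment lengths:
  [0,7): 7 bp
  [7,13): 6 bp
  [13,15): 2 bp
  [15,39): 24 bp
  [39,49): 10 bp
  [49,52): 3 bp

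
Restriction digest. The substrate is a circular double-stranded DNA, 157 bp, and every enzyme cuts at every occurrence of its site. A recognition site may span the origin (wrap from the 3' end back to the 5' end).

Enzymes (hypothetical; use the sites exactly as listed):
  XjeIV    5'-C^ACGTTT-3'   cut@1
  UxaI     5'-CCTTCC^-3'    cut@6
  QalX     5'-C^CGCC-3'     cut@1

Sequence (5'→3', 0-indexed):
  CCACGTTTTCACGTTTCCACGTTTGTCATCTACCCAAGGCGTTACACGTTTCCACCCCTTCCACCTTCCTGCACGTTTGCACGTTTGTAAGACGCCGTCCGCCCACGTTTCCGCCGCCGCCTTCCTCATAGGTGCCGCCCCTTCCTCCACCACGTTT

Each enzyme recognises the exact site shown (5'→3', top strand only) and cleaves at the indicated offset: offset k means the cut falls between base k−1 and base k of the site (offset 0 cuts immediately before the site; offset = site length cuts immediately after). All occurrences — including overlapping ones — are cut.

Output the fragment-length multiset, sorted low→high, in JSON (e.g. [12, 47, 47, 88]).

Site scan:
  XjeIV CACGTTT/1: at [1, 9, 17, 44, 71, 79, 103, 150] ⇒ [2, 10, 18, 45, 72, 80, 104, 151]
  UxaI CCTTCC/6: at [56, 63, 119, 139] ⇒ [62, 69, 125, 145]
  QalX CCGCC/1: at [98, 110, 113, 116, 134] ⇒ [99, 111, 114, 117, 135]

All cut coordinates (distinct, sorted): [2, 10, 18, 45, 62, 69, 72, 80, 99, 104, 111, 114, 117, 125, 135, 145, 151]

Fragment lengths:
  2→10: 8 bp
  10→18: 8 bp
  18→45: 27 bp
  45→62: 17 bp
  62→69: 7 bp
  69→72: 3 bp
  72→80: 8 bp
  80→99: 19 bp
  99→104: 5 bp
  104→111: 7 bp
  111→114: 3 bp
  114→117: 3 bp
  117→125: 8 bp
  125→135: 10 bp
  135→145: 10 bp
  145→151: 6 bp
  151→2 (wrap): 157-151+2 = 8 bp

[3,3,3,5,6,7,7,8,8,8,8,8,10,10,17,19,27]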